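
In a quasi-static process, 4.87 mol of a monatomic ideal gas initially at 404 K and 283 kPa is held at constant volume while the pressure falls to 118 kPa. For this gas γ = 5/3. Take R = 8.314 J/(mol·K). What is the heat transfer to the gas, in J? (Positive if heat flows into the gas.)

-14300 J

V₁ = nRT₁/P₁ = 4.87×8.314×404/283 = 57.8 L.
Isochoric: V stays 57.8 L; P/T = const ⇒ T₂ = 168 K, P₂ = 118 kPa.
W = 0 (no volume change).
ΔU = nCvΔT = 4.87×12.5×(168−404) = -14300 J.
Q = ΔU = -14300 J.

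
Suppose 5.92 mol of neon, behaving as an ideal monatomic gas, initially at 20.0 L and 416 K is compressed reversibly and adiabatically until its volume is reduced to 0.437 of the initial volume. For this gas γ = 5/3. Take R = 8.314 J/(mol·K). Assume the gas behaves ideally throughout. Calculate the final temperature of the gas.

P₁ = nRT₁/V₁ = 5.92×8.314×416/20.0 = 1020 kPa.
Adiabatic: TV^(γ−1) = const ⇒ T₂ = 416×(2.29)^0.667 = 722 K; PV^γ = const ⇒ P₂ = 4070 kPa.

722 K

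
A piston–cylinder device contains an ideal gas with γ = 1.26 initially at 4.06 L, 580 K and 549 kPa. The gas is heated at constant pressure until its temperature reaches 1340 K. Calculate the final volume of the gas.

Isobaric: P stays 549 kPa; V/T = const ⇒ T₂ = 1340 K, V₂ = 9.38 L.

9.38 L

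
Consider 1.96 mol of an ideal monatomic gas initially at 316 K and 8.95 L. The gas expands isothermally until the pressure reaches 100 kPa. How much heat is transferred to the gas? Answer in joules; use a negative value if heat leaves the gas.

9010 J

P₁ = nRT₁/V₁ = 1.96×8.314×316/8.95 = 575 kPa.
Isothermal: T stays 316 K; PV = const ⇒ V₂ = 51.5 L, P₂ = 100 kPa.
ΔU = 0 (ideal gas, T constant).
W = nRT ln(V₂/V₁) = 1.96×8.314×316×ln(5.75) = 9010 J.
Q = ΔU + W = 9010 J.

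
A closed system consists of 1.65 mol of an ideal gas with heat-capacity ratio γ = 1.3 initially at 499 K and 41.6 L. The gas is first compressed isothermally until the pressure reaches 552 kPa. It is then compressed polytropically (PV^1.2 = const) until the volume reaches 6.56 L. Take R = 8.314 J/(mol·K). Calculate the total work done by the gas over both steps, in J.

P₁ = nRT₁/V₁ = 1.65×8.314×499/41.6 = 165 kPa.
Step 1 — Isothermal: T stays 499 K; PV = const ⇒ V₂ = 12.4 L, P₂ = 552 kPa.
ΔU = 0 (ideal gas, T constant).
W = nRT ln(V₂/V₁) = 1.65×8.314×499×ln(0.298) = -8290 J.
Q = ΔU + W = -8290 J.
State after step 1: P = 552 kPa, V = 12.4 L, T = 499 K.
Step 2 — Polytropic n=1.2: T₂ = T₁(V₁/V₂)^(n−1) = 499×(1.89)^0.20 = 567 K; P₂ = P₁(V₁/V₂)^n = 1190 kPa.
W = (P₁V₁−P₂V₂)/(n−1) = (552×12.4−1190×6.56)/0.20 = -4650 J.
ΔU = nCvΔT = 1.65×27.7×(567−499) = 3100 J.
Q = ΔU + W = -1550 J.
Net over both steps: W = -12900 J, Q = -9830 J, ΔU = 3100 J.

-12900 J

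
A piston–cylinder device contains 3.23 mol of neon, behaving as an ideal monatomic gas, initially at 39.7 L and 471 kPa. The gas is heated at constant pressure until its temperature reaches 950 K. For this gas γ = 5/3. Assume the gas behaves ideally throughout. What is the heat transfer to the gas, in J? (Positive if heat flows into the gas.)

17000 J

T₁ = P₁V₁/(nR) = 471×39.7/(3.23×8.314) = 696 K.
Isobaric: P stays 471 kPa; V/T = const ⇒ T₂ = 950 K, V₂ = 54.2 L.
W = PΔV = 471×(54.2−39.7) kPa·L = 6810 J.
ΔU = nCvΔT = 3.23×12.5×(950−696) = 10200 J.
Q = ΔU + W = nCpΔT = 17000 J.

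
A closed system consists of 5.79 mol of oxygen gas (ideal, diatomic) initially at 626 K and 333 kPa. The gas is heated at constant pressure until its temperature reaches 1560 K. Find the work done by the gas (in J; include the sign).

45000 J

V₁ = nRT₁/P₁ = 5.79×8.314×626/333 = 90.5 L.
Isobaric: P stays 333 kPa; V/T = const ⇒ T₂ = 1560 K, V₂ = 226 L.
W = PΔV = 333×(226−90.5) kPa·L = 45000 J.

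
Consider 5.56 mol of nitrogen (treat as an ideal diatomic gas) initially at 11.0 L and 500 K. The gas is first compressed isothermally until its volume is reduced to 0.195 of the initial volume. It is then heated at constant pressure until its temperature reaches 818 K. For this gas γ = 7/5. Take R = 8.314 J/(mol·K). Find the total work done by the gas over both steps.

P₁ = nRT₁/V₁ = 5.56×8.314×500/11.0 = 2100 kPa.
Step 1 — Isothermal: T stays 500 K; PV = const ⇒ V₂ = 2.15 L, P₂ = 10800 kPa.
ΔU = 0 (ideal gas, T constant).
W = nRT ln(V₂/V₁) = 5.56×8.314×500×ln(0.195) = -37800 J.
Q = ΔU + W = -37800 J.
State after step 1: P = 10800 kPa, V = 2.15 L, T = 500 K.
Step 2 — Isobaric: P stays 10800 kPa; V/T = const ⇒ T₂ = 818 K, V₂ = 3.51 L.
W = PΔV = 10800×(3.51−2.15) kPa·L = 14700 J.
ΔU = nCvΔT = 5.56×20.8×(818−500) = 36700 J.
Q = ΔU + W = nCpΔT = 51400 J.
Net over both steps: W = -23100 J, Q = 13700 J, ΔU = 36700 J.

-23100 J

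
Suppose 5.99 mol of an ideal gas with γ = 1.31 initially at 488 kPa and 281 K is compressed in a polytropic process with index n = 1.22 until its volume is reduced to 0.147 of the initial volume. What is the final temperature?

428 K

V₁ = nRT₁/P₁ = 5.99×8.314×281/488 = 28.7 L.
Polytropic n=1.22: T₂ = T₁(V₁/V₂)^(n−1) = 281×(6.80)^0.22 = 428 K; P₂ = P₁(V₁/V₂)^n = 5060 kPa.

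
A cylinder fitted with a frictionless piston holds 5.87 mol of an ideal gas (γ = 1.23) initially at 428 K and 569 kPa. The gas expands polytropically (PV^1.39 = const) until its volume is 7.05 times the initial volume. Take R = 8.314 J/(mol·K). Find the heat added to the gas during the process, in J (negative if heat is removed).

-19900 J

V₁ = nRT₁/P₁ = 5.87×8.314×428/569 = 36.7 L.
Polytropic n=1.39: T₂ = T₁(V₁/V₂)^(n−1) = 428×(0.142)^0.39 = 200 K; P₂ = P₁(V₁/V₂)^n = 37.7 kPa.
W = (P₁V₁−P₂V₂)/(n−1) = (569×36.7−37.7×259)/0.39 = 28600 J.
ΔU = nCvΔT = 5.87×36.1×(200−428) = -48400 J.
Q = ΔU + W = -19900 J.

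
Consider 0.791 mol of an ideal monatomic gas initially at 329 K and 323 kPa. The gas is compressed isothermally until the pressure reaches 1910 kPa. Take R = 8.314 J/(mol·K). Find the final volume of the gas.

1.13 L

V₁ = nRT₁/P₁ = 0.791×8.314×329/323 = 6.70 L.
Isothermal: T stays 329 K; PV = const ⇒ V₂ = 1.13 L, P₂ = 1910 kPa.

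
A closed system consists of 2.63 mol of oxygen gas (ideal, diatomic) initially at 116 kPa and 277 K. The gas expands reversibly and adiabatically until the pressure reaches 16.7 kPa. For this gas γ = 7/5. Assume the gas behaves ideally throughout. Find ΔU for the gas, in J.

-6440 J

V₁ = nRT₁/P₁ = 2.63×8.314×277/116 = 52.2 L.
Adiabatic: T₂/T₁ = (P₂/P₁)^((γ−1)/γ) ⇒ T₂ = 277×(0.144)^0.286 = 159 K; V₂ = 208 L.
For an ideal gas ΔU = nCvΔT with Cv = (5/2)R = 20.8 J/(mol·K).
ΔU = 2.63×20.8×(159−277) = -6440 J.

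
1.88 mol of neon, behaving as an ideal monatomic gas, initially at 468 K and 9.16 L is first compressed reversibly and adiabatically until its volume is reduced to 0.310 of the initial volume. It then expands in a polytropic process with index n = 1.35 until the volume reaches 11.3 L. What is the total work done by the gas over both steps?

P₁ = nRT₁/V₁ = 1.88×8.314×468/9.16 = 799 kPa.
Step 1 — Adiabatic: TV^(γ−1) = const ⇒ T₂ = 468×(3.23)^0.667 = 1020 K; PV^γ = const ⇒ P₂ = 5620 kPa.
ΔU = nCvΔT = 1.88×12.5×(1020−468) = 13000 J.
Q = 0 for an adiabatic process, so W = −ΔU = -13000 J.
State after step 1: P = 5620 kPa, V = 2.84 L, T = 1020 K.
Step 2 — Polytropic n=1.35: T₂ = T₁(V₁/V₂)^(n−1) = 1020×(0.251)^0.35 = 630 K; P₂ = P₁(V₁/V₂)^n = 872 kPa.
W = (P₁V₁−P₂V₂)/(n−1) = (5620×2.84−872×11.3)/0.35 = 17500 J.
ΔU = nCvΔT = 1.88×12.5×(630−1020) = -9180 J.
Q = ΔU + W = 8310 J.
Net over both steps: W = 4510 J, Q = 8310 J, ΔU = 3800 J.

4510 J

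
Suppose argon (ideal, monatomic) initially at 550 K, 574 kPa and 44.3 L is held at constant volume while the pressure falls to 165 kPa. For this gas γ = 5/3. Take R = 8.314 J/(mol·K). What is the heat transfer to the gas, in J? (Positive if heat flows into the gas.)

-27200 J

n = P₁V₁/(RT₁) = 574×44.3/(8.314×550) = 5.56 mol.
Isochoric: V stays 44.3 L; P/T = const ⇒ T₂ = 158 K, P₂ = 165 kPa.
W = 0 (no volume change).
ΔU = nCvΔT = 5.56×12.5×(158−550) = -27200 J.
Q = ΔU = -27200 J.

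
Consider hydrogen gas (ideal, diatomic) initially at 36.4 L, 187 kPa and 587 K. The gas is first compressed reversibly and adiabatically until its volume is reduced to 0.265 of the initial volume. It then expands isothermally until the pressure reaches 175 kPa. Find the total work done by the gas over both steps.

n = P₁V₁/(RT₁) = 187×36.4/(8.314×587) = 1.39 mol.
Step 1 — Adiabatic: TV^(γ−1) = const ⇒ T₂ = 587×(3.77)^0.400 = 998 K; PV^γ = const ⇒ P₂ = 1200 kPa.
ΔU = nCvΔT = 1.39×20.8×(998−587) = 11900 J.
Q = 0 for an adiabatic process, so W = −ΔU = -11900 J.
State after step 1: P = 1200 kPa, V = 9.65 L, T = 998 K.
Step 2 — Isothermal: T stays 998 K; PV = const ⇒ V₂ = 66.2 L, P₂ = 175 kPa.
ΔU = 0 (ideal gas, T constant).
W = nRT ln(V₂/V₁) = 1.39×8.314×998×ln(6.86) = 22300 J.
Q = ΔU + W = 22300 J.
Net over both steps: W = 10400 J, Q = 22300 J, ΔU = 11900 J.

10400 J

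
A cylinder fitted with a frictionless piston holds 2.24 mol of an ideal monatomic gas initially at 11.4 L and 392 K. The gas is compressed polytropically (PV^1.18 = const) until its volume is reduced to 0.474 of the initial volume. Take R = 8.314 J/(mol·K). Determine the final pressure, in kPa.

1550 kPa

P₁ = nRT₁/V₁ = 2.24×8.314×392/11.4 = 640 kPa.
Polytropic n=1.18: T₂ = T₁(V₁/V₂)^(n−1) = 392×(2.11)^0.18 = 448 K; P₂ = P₁(V₁/V₂)^n = 1550 kPa.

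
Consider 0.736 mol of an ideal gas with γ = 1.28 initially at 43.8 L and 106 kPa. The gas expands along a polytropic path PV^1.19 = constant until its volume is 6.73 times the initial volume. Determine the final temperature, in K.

528 K

T₁ = P₁V₁/(nR) = 106×43.8/(0.736×8.314) = 759 K.
Polytropic n=1.19: T₂ = T₁(V₁/V₂)^(n−1) = 759×(0.149)^0.19 = 528 K; P₂ = P₁(V₁/V₂)^n = 11.0 kPa.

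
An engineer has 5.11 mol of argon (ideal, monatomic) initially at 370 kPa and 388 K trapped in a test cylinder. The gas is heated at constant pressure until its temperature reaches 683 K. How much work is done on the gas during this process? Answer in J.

V₁ = nRT₁/P₁ = 5.11×8.314×388/370 = 44.6 L.
Isobaric: P stays 370 kPa; V/T = const ⇒ T₂ = 683 K, V₂ = 78.4 L.
W = PΔV = 370×(78.4−44.6) kPa·L = 12500 J.
Work done on the gas = −W_by = -12500 J.

-12500 J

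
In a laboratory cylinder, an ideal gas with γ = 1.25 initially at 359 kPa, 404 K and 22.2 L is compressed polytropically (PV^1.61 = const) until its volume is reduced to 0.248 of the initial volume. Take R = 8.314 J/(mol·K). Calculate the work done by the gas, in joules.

n = P₁V₁/(RT₁) = 359×22.2/(8.314×404) = 2.37 mol.
Polytropic n=1.61: T₂ = T₁(V₁/V₂)^(n−1) = 404×(4.03)^0.61 = 946 K; P₂ = P₁(V₁/V₂)^n = 3390 kPa.
W = (P₁V₁−P₂V₂)/(n−1) = (359×22.2−3390×5.51)/0.61 = -17500 J.

-17500 J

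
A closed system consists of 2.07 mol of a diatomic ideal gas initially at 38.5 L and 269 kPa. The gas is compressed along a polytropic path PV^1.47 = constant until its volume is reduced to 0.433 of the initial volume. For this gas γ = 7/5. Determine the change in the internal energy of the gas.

12500 J

T₁ = P₁V₁/(nR) = 269×38.5/(2.07×8.314) = 602 K.
Polytropic n=1.47: T₂ = T₁(V₁/V₂)^(n−1) = 602×(2.31)^0.47 = 892 K; P₂ = P₁(V₁/V₂)^n = 921 kPa.
For an ideal gas ΔU = nCvΔT with Cv = (5/2)R = 20.8 J/(mol·K).
ΔU = 2.07×20.8×(892−602) = 12500 J.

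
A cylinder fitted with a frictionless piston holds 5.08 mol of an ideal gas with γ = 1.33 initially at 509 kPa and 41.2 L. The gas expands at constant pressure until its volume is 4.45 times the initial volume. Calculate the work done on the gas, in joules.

-72300 J

T₁ = P₁V₁/(nR) = 509×41.2/(5.08×8.314) = 497 K.
Isobaric: P stays 509 kPa; V/T = const ⇒ T₂ = 2210 K, V₂ = 183 L.
W = PΔV = 509×(183−41.2) kPa·L = 72300 J.
Work done on the gas = −W_by = -72300 J.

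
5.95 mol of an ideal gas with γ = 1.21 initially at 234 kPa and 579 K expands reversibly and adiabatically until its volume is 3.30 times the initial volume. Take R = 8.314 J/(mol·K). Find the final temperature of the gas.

451 K

V₁ = nRT₁/P₁ = 5.95×8.314×579/234 = 122 L.
Adiabatic: TV^(γ−1) = const ⇒ T₂ = 579×(0.303)^0.210 = 451 K; PV^γ = const ⇒ P₂ = 55.2 kPa.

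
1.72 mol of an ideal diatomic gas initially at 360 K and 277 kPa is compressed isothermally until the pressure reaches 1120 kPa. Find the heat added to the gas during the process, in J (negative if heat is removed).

-7190 J

V₁ = nRT₁/P₁ = 1.72×8.314×360/277 = 18.6 L.
Isothermal: T stays 360 K; PV = const ⇒ V₂ = 4.60 L, P₂ = 1120 kPa.
ΔU = 0 (ideal gas, T constant).
W = nRT ln(V₂/V₁) = 1.72×8.314×360×ln(0.247) = -7190 J.
Q = ΔU + W = -7190 J.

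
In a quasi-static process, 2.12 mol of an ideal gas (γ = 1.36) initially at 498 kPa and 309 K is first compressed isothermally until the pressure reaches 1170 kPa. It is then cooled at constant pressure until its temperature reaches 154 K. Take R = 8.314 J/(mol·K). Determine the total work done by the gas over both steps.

-7380 J

V₁ = nRT₁/P₁ = 2.12×8.314×309/498 = 10.9 L.
Step 1 — Isothermal: T stays 309 K; PV = const ⇒ V₂ = 4.65 L, P₂ = 1170 kPa.
ΔU = 0 (ideal gas, T constant).
W = nRT ln(V₂/V₁) = 2.12×8.314×309×ln(0.426) = -4650 J.
Q = ΔU + W = -4650 J.
State after step 1: P = 1170 kPa, V = 4.65 L, T = 309 K.
Step 2 — Isobaric: P stays 1170 kPa; V/T = const ⇒ T₂ = 154 K, V₂ = 2.32 L.
W = PΔV = 1170×(2.32−4.65) kPa·L = -2730 J.
ΔU = nCvΔT = 2.12×23.1×(154−309) = -7590 J.
Q = ΔU + W = nCpΔT = -10300 J.
Net over both steps: W = -7380 J, Q = -15000 J, ΔU = -7590 J.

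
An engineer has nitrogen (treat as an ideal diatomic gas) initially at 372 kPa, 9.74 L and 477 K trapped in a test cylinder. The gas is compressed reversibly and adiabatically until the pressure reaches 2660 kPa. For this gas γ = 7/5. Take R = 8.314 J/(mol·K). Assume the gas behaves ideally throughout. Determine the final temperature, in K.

Adiabatic: T₂/T₁ = (P₂/P₁)^((γ−1)/γ) ⇒ T₂ = 477×(7.15)^0.286 = 837 K; V₂ = 2.39 L.

837 K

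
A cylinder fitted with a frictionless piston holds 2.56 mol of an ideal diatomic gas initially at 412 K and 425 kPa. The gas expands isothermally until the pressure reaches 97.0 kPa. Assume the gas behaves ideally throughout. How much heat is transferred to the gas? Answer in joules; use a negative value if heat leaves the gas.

V₁ = nRT₁/P₁ = 2.56×8.314×412/425 = 20.6 L.
Isothermal: T stays 412 K; PV = const ⇒ V₂ = 90.4 L, P₂ = 97.0 kPa.
ΔU = 0 (ideal gas, T constant).
W = nRT ln(V₂/V₁) = 2.56×8.314×412×ln(4.38) = 13000 J.
Q = ΔU + W = 13000 J.

13000 J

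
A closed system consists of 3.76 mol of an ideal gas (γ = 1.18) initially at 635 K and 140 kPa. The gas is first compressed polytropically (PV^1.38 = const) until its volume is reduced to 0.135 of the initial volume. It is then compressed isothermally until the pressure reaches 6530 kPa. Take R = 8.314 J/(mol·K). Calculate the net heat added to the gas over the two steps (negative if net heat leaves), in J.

V₁ = nRT₁/P₁ = 3.76×8.314×635/140 = 142 L.
Step 1 — Polytropic n=1.38: T₂ = T₁(V₁/V₂)^(n−1) = 635×(7.41)^0.38 = 1360 K; P₂ = P₁(V₁/V₂)^n = 2220 kPa.
W = (P₁V₁−P₂V₂)/(n−1) = (140×142−2220×19.1)/0.38 = -59600 J.
ΔU = nCvΔT = 3.76×46.2×(1360−635) = 126000 J.
Q = ΔU + W = 66200 J.
State after step 1: P = 2220 kPa, V = 19.1 L, T = 1360 K.
Step 2 — Isothermal: T stays 1360 K; PV = const ⇒ V₂ = 6.51 L, P₂ = 6530 kPa.
ΔU = 0 (ideal gas, T constant).
W = nRT ln(V₂/V₁) = 3.76×8.314×1360×ln(0.340) = -45800 J.
Q = ΔU + W = -45800 J.
Net over both steps: W = -105000 J, Q = 20300 J, ΔU = 126000 J.

20300 J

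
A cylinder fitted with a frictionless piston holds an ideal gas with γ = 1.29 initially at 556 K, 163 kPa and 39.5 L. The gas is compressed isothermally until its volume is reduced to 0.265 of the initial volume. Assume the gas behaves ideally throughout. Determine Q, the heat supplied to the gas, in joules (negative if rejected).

-8550 J

n = P₁V₁/(RT₁) = 163×39.5/(8.314×556) = 1.39 mol.
Isothermal: T stays 556 K; PV = const ⇒ V₂ = 10.5 L, P₂ = 615 kPa.
ΔU = 0 (ideal gas, T constant).
W = nRT ln(V₂/V₁) = 1.39×8.314×556×ln(0.265) = -8550 J.
Q = ΔU + W = -8550 J.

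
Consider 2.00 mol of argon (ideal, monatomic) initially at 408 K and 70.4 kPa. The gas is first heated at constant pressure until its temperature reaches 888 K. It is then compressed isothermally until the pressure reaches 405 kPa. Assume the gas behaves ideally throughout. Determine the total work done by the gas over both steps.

-17900 J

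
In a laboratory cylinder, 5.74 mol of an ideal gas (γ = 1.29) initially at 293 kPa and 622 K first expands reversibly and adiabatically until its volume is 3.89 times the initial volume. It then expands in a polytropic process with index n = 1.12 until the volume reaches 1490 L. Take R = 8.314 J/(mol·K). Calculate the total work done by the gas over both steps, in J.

57900 J

V₁ = nRT₁/P₁ = 5.74×8.314×622/293 = 101 L.
Step 1 — Adiabatic: TV^(γ−1) = const ⇒ T₂ = 622×(0.257)^0.290 = 419 K; PV^γ = const ⇒ P₂ = 50.8 kPa.
ΔU = nCvΔT = 5.74×28.7×(419−622) = -33300 J.
Q = 0 for an adiabatic process, so W = −ΔU = 33300 J.
State after step 1: P = 50.8 kPa, V = 394 L, T = 419 K.
Step 2 — Polytropic n=1.12: T₂ = T₁(V₁/V₂)^(n−1) = 419×(0.264)^0.12 = 358 K; P₂ = P₁(V₁/V₂)^n = 11.5 kPa.
W = (P₁V₁−P₂V₂)/(n−1) = (50.8×394−11.5×1490)/0.12 = 24600 J.
ΔU = nCvΔT = 5.74×28.7×(358−419) = -10200 J.
Q = ΔU + W = 14400 J.
Net over both steps: W = 57900 J, Q = 14400 J, ΔU = -43500 J.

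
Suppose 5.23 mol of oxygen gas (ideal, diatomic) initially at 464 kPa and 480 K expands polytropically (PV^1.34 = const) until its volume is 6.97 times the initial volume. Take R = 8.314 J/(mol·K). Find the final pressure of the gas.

V₁ = nRT₁/P₁ = 5.23×8.314×480/464 = 45.0 L.
Polytropic n=1.34: T₂ = T₁(V₁/V₂)^(n−1) = 480×(0.143)^0.34 = 248 K; P₂ = P₁(V₁/V₂)^n = 34.4 kPa.

34.4 kPa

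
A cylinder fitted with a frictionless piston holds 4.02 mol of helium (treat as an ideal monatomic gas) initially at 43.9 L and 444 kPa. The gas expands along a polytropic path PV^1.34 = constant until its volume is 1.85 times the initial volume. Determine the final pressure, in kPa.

T₁ = P₁V₁/(nR) = 444×43.9/(4.02×8.314) = 583 K.
Polytropic n=1.34: T₂ = T₁(V₁/V₂)^(n−1) = 583×(0.541)^0.34 = 473 K; P₂ = P₁(V₁/V₂)^n = 195 kPa.

195 kPa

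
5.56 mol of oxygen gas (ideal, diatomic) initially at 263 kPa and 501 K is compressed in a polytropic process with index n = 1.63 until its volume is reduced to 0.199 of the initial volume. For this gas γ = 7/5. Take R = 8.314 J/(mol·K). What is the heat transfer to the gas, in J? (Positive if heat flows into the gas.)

37300 J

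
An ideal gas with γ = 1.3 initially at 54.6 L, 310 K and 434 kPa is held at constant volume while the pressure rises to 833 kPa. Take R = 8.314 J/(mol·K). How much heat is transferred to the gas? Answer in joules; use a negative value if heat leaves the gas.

n = P₁V₁/(RT₁) = 434×54.6/(8.314×310) = 9.19 mol.
Isochoric: V stays 54.6 L; P/T = const ⇒ T₂ = 595 K, P₂ = 833 kPa.
W = 0 (no volume change).
ΔU = nCvΔT = 9.19×27.7×(595−310) = 72600 J.
Q = ΔU = 72600 J.

72600 J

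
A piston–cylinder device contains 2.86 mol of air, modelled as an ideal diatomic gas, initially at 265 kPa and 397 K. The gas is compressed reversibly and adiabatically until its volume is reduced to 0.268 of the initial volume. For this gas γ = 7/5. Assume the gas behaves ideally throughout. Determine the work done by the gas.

-16400 J

V₁ = nRT₁/P₁ = 2.86×8.314×397/265 = 35.6 L.
Adiabatic: TV^(γ−1) = const ⇒ T₂ = 397×(3.73)^0.400 = 672 K; PV^γ = const ⇒ P₂ = 1670 kPa.
ΔU = nCvΔT = 2.86×20.8×(672−397) = 16400 J.
Q = 0 for an adiabatic process, so W = −ΔU = -16400 J.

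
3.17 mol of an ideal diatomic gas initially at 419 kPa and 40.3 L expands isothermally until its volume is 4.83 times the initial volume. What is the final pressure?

86.7 kPa

T₁ = P₁V₁/(nR) = 419×40.3/(3.17×8.314) = 641 K.
Isothermal: T stays 641 K; PV = const ⇒ V₂ = 195 L, P₂ = 86.7 kPa.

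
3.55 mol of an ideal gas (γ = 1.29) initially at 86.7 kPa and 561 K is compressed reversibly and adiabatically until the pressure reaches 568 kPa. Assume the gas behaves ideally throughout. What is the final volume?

V₁ = nRT₁/P₁ = 3.55×8.314×561/86.7 = 191 L.
Adiabatic: T₂/T₁ = (P₂/P₁)^((γ−1)/γ) ⇒ T₂ = 561×(6.55)^0.225 = 856 K; V₂ = 44.5 L.

44.5 L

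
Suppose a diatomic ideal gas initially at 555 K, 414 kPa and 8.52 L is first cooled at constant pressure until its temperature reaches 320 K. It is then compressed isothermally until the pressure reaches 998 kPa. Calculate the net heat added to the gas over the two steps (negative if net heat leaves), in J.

n = P₁V₁/(RT₁) = 414×8.52/(8.314×555) = 0.764 mol.
Step 1 — Isobaric: P stays 414 kPa; V/T = const ⇒ T₂ = 320 K, V₂ = 4.91 L.
W = PΔV = 414×(4.91−8.52) kPa·L = -1490 J.
ΔU = nCvΔT = 0.764×20.8×(320−555) = -3730 J.
Q = ΔU + W = nCpΔT = -5230 J.
State after step 1: P = 414 kPa, V = 4.91 L, T = 320 K.
Step 2 — Isothermal: T stays 320 K; PV = const ⇒ V₂ = 2.04 L, P₂ = 998 kPa.
ΔU = 0 (ideal gas, T constant).
W = nRT ln(V₂/V₁) = 0.764×8.314×320×ln(0.415) = -1790 J.
Q = ΔU + W = -1790 J.
Net over both steps: W = -3280 J, Q = -7020 J, ΔU = -3730 J.

-7020 J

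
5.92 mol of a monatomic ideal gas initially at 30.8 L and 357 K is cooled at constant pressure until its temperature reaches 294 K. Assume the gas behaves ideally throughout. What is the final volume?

P₁ = nRT₁/V₁ = 5.92×8.314×357/30.8 = 570 kPa.
Isobaric: P stays 570 kPa; V/T = const ⇒ T₂ = 294 K, V₂ = 25.4 L.

25.4 L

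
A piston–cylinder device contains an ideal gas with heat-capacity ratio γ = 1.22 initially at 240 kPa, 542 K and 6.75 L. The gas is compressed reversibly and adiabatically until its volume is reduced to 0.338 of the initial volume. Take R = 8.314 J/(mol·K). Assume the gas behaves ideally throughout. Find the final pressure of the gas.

901 kPa

Adiabatic: TV^(γ−1) = const ⇒ T₂ = 542×(2.96)^0.220 = 688 K; PV^γ = const ⇒ P₂ = 901 kPa.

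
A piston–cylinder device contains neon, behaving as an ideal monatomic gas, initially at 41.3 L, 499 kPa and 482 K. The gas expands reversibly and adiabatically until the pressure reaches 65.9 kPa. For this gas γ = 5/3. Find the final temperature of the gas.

214 K

Adiabatic: T₂/T₁ = (P₂/P₁)^((γ−1)/γ) ⇒ T₂ = 482×(0.132)^0.400 = 214 K; V₂ = 139 L.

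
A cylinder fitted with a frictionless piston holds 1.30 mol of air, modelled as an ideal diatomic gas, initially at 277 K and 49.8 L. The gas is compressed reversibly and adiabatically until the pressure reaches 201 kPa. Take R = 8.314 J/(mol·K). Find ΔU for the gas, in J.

3080 J

P₁ = nRT₁/V₁ = 1.30×8.314×277/49.8 = 60.1 kPa.
Adiabatic: T₂/T₁ = (P₂/P₁)^((γ−1)/γ) ⇒ T₂ = 277×(3.34)^0.286 = 391 K; V₂ = 21.0 L.
For an ideal gas ΔU = nCvΔT with Cv = (5/2)R = 20.8 J/(mol·K).
ΔU = 1.30×20.8×(391−277) = 3080 J.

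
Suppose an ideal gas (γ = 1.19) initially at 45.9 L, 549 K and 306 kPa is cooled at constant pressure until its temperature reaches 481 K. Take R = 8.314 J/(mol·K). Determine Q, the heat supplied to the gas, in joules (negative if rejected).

n = P₁V₁/(RT₁) = 306×45.9/(8.314×549) = 3.08 mol.
Isobaric: P stays 306 kPa; V/T = const ⇒ T₂ = 481 K, V₂ = 40.2 L.
W = PΔV = 306×(40.2−45.9) kPa·L = -1740 J.
ΔU = nCvΔT = 3.08×43.8×(481−549) = -9160 J.
Q = ΔU + W = nCpΔT = -10900 J.

-10900 J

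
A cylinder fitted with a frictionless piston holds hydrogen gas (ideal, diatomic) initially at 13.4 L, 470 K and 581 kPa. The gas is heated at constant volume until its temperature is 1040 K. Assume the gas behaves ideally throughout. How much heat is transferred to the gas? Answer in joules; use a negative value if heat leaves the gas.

23600 J

n = P₁V₁/(RT₁) = 581×13.4/(8.314×470) = 1.99 mol.
Isochoric: V stays 13.4 L; P/T = const ⇒ T₂ = 1040 K, P₂ = 1290 kPa.
W = 0 (no volume change).
ΔU = nCvΔT = 1.99×20.8×(1040−470) = 23600 J.
Q = ΔU = 23600 J.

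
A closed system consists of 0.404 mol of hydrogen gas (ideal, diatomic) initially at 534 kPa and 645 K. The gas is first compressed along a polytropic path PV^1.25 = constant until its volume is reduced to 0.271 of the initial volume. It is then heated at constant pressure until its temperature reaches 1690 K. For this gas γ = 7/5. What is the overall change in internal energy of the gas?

8780 J

V₁ = nRT₁/P₁ = 0.404×8.314×645/534 = 4.06 L.
Step 1 — Polytropic n=1.25: T₂ = T₁(V₁/V₂)^(n−1) = 645×(3.69)^0.25 = 894 K; P₂ = P₁(V₁/V₂)^n = 2730 kPa.
W = (P₁V₁−P₂V₂)/(n−1) = (534×4.06−2730×1.10)/0.25 = -3340 J.
ΔU = nCvΔT = 0.404×20.8×(894−645) = 2090 J.
Q = ΔU + W = -1250 J.
State after step 1: P = 2730 kPa, V = 1.10 L, T = 894 K.
Step 2 — Isobaric: P stays 2730 kPa; V/T = const ⇒ T₂ = 1690 K, V₂ = 2.08 L.
W = PΔV = 2730×(2.08−1.10) kPa·L = 2670 J.
ΔU = nCvΔT = 0.404×20.8×(1690−894) = 6680 J.
Q = ΔU + W = nCpΔT = 9360 J.
Net over both steps: W = -671 J, Q = 8100 J, ΔU = 8780 J.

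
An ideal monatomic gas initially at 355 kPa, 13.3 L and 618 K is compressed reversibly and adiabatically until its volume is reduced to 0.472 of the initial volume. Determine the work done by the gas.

n = P₁V₁/(RT₁) = 355×13.3/(8.314×618) = 0.919 mol.
Adiabatic: TV^(γ−1) = const ⇒ T₂ = 618×(2.12)^0.667 = 1020 K; PV^γ = const ⇒ P₂ = 1240 kPa.
ΔU = nCvΔT = 0.919×12.5×(1020−618) = 4600 J.
Q = 0 for an adiabatic process, so W = −ΔU = -4600 J.

-4600 J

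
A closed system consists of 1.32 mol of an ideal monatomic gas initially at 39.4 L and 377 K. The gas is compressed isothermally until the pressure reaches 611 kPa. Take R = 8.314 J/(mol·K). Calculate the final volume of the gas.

P₁ = nRT₁/V₁ = 1.32×8.314×377/39.4 = 105 kPa.
Isothermal: T stays 377 K; PV = const ⇒ V₂ = 6.77 L, P₂ = 611 kPa.

6.77 L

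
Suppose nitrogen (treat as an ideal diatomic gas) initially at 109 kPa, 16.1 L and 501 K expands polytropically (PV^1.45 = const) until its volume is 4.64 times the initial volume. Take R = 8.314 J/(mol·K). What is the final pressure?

Polytropic n=1.45: T₂ = T₁(V₁/V₂)^(n−1) = 501×(0.216)^0.45 = 251 K; P₂ = P₁(V₁/V₂)^n = 11.8 kPa.

11.8 kPa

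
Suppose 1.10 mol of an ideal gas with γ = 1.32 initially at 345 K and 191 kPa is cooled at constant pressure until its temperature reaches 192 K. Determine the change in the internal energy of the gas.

-4370 J

V₁ = nRT₁/P₁ = 1.10×8.314×345/191 = 16.5 L.
Isobaric: P stays 191 kPa; V/T = const ⇒ T₂ = 192 K, V₂ = 9.19 L.
For an ideal gas ΔU = nCvΔT with Cv = R/(γ−1) = 26.0 J/(mol·K).
ΔU = 1.10×26.0×(192−345) = -4370 J.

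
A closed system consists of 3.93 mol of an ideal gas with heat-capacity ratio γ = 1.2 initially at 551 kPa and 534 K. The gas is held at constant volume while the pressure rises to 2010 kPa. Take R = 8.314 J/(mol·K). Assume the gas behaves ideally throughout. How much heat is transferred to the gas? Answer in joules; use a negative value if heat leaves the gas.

V₁ = nRT₁/P₁ = 3.93×8.314×534/551 = 31.7 L.
Isochoric: V stays 31.7 L; P/T = const ⇒ T₂ = 1950 K, P₂ = 2010 kPa.
W = 0 (no volume change).
ΔU = nCvΔT = 3.93×41.6×(1950−534) = 231000 J.
Q = ΔU = 231000 J.

231000 J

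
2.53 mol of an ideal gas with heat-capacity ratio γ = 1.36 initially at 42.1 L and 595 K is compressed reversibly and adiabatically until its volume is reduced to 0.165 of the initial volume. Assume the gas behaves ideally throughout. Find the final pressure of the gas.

P₁ = nRT₁/V₁ = 2.53×8.314×595/42.1 = 297 kPa.
Adiabatic: TV^(γ−1) = const ⇒ T₂ = 595×(6.06)^0.360 = 1140 K; PV^γ = const ⇒ P₂ = 3450 kPa.

3450 kPa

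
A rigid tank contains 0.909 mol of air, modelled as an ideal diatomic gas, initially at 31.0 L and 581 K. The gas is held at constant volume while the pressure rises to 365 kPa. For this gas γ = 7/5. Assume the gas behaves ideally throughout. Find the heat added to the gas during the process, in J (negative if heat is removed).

17300 J

P₁ = nRT₁/V₁ = 0.909×8.314×581/31.0 = 142 kPa.
Isochoric: V stays 31.0 L; P/T = const ⇒ T₂ = 1500 K, P₂ = 365 kPa.
W = 0 (no volume change).
ΔU = nCvΔT = 0.909×20.8×(1500−581) = 17300 J.
Q = ΔU = 17300 J.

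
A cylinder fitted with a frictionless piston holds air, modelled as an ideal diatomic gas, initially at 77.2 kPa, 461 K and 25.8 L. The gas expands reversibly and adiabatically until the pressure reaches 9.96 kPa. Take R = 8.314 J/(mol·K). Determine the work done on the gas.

n = P₁V₁/(RT₁) = 77.2×25.8/(8.314×461) = 0.520 mol.
Adiabatic: T₂/T₁ = (P₂/P₁)^((γ−1)/γ) ⇒ T₂ = 461×(0.129)^0.286 = 257 K; V₂ = 111 L.
ΔU = nCvΔT = 0.520×20.8×(257−461) = -2210 J.
Q = 0 for an adiabatic process, so W = −ΔU = 2210 J.
Work done on the gas = −W_by = -2210 J.

-2210 J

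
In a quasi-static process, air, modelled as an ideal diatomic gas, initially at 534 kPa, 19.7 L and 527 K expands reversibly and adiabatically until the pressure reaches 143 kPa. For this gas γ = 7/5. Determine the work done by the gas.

8250 J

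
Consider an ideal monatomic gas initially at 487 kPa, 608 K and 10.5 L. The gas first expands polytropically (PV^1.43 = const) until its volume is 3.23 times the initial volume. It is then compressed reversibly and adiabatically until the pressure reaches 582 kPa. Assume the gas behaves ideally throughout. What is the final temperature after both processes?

771 K

n = P₁V₁/(RT₁) = 487×10.5/(8.314×608) = 1.01 mol.
Step 1 — Polytropic n=1.43: T₂ = T₁(V₁/V₂)^(n−1) = 608×(0.310)^0.43 = 367 K; P₂ = P₁(V₁/V₂)^n = 91.1 kPa.
W = (P₁V₁−P₂V₂)/(n−1) = (487×10.5−91.1×33.9)/0.43 = 4710 J.
ΔU = nCvΔT = 1.01×12.5×(367−608) = -3040 J.
Q = ΔU + W = 1670 J.
State after step 1: P = 91.1 kPa, V = 33.9 L, T = 367 K.
Step 2 — Adiabatic: T₂/T₁ = (P₂/P₁)^((γ−1)/γ) ⇒ T₂ = 367×(6.39)^0.400 = 771 K; V₂ = 11.1 L.
ΔU = nCvΔT = 1.01×12.5×(771−367) = 5100 J.
Q = 0 for an adiabatic process, so W = −ΔU = -5100 J.
Net over both steps: W = -387 J, Q = 1670 J, ΔU = 2060 J.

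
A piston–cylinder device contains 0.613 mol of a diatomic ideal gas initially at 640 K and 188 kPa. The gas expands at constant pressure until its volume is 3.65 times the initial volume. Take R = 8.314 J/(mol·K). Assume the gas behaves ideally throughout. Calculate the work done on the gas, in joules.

-8640 J

V₁ = nRT₁/P₁ = 0.613×8.314×640/188 = 17.3 L.
Isobaric: P stays 188 kPa; V/T = const ⇒ T₂ = 2340 K, V₂ = 63.3 L.
W = PΔV = 188×(63.3−17.3) kPa·L = 8640 J.
Work done on the gas = −W_by = -8640 J.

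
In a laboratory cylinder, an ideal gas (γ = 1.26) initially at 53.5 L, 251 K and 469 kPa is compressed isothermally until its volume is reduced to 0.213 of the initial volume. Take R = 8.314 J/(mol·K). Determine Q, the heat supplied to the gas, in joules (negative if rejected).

n = P₁V₁/(RT₁) = 469×53.5/(8.314×251) = 12.0 mol.
Isothermal: T stays 251 K; PV = const ⇒ V₂ = 11.4 L, P₂ = 2200 kPa.
ΔU = 0 (ideal gas, T constant).
W = nRT ln(V₂/V₁) = 12.0×8.314×251×ln(0.213) = -38800 J.
Q = ΔU + W = -38800 J.

-38800 J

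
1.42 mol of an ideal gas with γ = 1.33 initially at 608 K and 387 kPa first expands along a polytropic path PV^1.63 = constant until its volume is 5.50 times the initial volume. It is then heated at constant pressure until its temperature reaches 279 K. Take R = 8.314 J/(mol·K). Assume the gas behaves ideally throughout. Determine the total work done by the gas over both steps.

V₁ = nRT₁/P₁ = 1.42×8.314×608/387 = 18.5 L.
Step 1 — Polytropic n=1.63: T₂ = T₁(V₁/V₂)^(n−1) = 608×(0.182)^0.63 = 208 K; P₂ = P₁(V₁/V₂)^n = 24.0 kPa.
W = (P₁V₁−P₂V₂)/(n−1) = (387×18.5−24.0×102)/0.63 = 7500 J.
ΔU = nCvΔT = 1.42×25.2×(208−608) = -14300 J.
Q = ΔU + W = -6820 J.
State after step 1: P = 24.0 kPa, V = 102 L, T = 208 K.
Step 2 — Isobaric: P stays 24.0 kPa; V/T = const ⇒ T₂ = 279 K, V₂ = 137 L.
W = PΔV = 24.0×(137−102) kPa·L = 842 J.
ΔU = nCvΔT = 1.42×25.2×(279−208) = 2550 J.
Q = ΔU + W = nCpΔT = 3390 J.
Net over both steps: W = 8340 J, Q = -3430 J, ΔU = -11800 J.

8340 J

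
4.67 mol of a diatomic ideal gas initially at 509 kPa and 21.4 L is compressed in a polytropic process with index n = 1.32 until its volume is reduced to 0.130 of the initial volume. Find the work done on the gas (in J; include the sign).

31400 J

T₁ = P₁V₁/(nR) = 509×21.4/(4.67×8.314) = 281 K.
Polytropic n=1.32: T₂ = T₁(V₁/V₂)^(n−1) = 281×(7.69)^0.32 = 539 K; P₂ = P₁(V₁/V₂)^n = 7520 kPa.
W = (P₁V₁−P₂V₂)/(n−1) = (509×21.4−7520×2.78)/0.32 = -31400 J.
Work done on the gas = −W_by = 31400 J.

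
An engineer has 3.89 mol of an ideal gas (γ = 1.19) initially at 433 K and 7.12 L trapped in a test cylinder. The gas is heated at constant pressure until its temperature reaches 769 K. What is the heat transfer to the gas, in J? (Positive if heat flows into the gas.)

P₁ = nRT₁/V₁ = 3.89×8.314×433/7.12 = 1970 kPa.
Isobaric: P stays 1970 kPa; V/T = const ⇒ T₂ = 769 K, V₂ = 12.6 L.
W = PΔV = 1970×(12.6−7.12) kPa·L = 10900 J.
ΔU = nCvΔT = 3.89×43.8×(769−433) = 57200 J.
Q = ΔU + W = nCpΔT = 68100 J.

68100 J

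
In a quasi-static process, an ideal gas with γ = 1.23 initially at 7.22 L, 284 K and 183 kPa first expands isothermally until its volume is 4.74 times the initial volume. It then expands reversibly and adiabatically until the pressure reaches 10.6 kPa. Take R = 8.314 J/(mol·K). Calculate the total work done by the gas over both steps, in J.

3290 J

n = P₁V₁/(RT₁) = 183×7.22/(8.314×284) = 0.560 mol.
Step 1 — Isothermal: T stays 284 K; PV = const ⇒ V₂ = 34.2 L, P₂ = 38.6 kPa.
ΔU = 0 (ideal gas, T constant).
W = nRT ln(V₂/V₁) = 0.560×8.314×284×ln(4.74) = 2060 J.
Q = ΔU + W = 2060 J.
State after step 1: P = 38.6 kPa, V = 34.2 L, T = 284 K.
Step 2 — Adiabatic: T₂/T₁ = (P₂/P₁)^((γ−1)/γ) ⇒ T₂ = 284×(0.275)^0.187 = 223 K; V₂ = 97.9 L.
ΔU = nCvΔT = 0.560×36.1×(223−284) = -1230 J.
Q = 0 for an adiabatic process, so W = −ΔU = 1230 J.
Net over both steps: W = 3290 J, Q = 2060 J, ΔU = -1230 J.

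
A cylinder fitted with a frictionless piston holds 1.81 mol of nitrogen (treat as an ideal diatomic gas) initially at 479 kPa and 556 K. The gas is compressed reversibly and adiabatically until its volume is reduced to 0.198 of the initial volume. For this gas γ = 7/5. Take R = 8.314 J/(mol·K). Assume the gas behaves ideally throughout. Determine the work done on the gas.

V₁ = nRT₁/P₁ = 1.81×8.314×556/479 = 17.5 L.
Adiabatic: TV^(γ−1) = const ⇒ T₂ = 556×(5.05)^0.400 = 1060 K; PV^γ = const ⇒ P₂ = 4620 kPa.
ΔU = nCvΔT = 1.81×20.8×(1060−556) = 19100 J.
Q = 0 for an adiabatic process, so W = −ΔU = -19100 J.
Work done on the gas = −W_by = 19100 J.

19100 J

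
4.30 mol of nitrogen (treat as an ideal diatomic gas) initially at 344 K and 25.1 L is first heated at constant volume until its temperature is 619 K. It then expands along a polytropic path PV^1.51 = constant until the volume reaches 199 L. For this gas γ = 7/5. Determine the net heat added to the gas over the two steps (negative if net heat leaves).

P₁ = nRT₁/V₁ = 4.30×8.314×344/25.1 = 490 kPa.
Step 1 — Isochoric: V stays 25.1 L; P/T = const ⇒ T₂ = 619 K, P₂ = 882 kPa.
W = 0 (no volume change).
ΔU = nCvΔT = 4.30×20.8×(619−344) = 24600 J.
Q = ΔU = 24600 J.
State after step 1: P = 882 kPa, V = 25.1 L, T = 619 K.
Step 2 — Polytropic n=1.51: T₂ = T₁(V₁/V₂)^(n−1) = 619×(0.126)^0.51 = 215 K; P₂ = P₁(V₁/V₂)^n = 38.7 kPa.
W = (P₁V₁−P₂V₂)/(n−1) = (882×25.1−38.7×199)/0.51 = 28300 J.
ΔU = nCvΔT = 4.30×20.8×(215−619) = -36100 J.
Q = ΔU + W = -7780 J.
Net over both steps: W = 28300 J, Q = 16800 J, ΔU = -11500 J.

16800 J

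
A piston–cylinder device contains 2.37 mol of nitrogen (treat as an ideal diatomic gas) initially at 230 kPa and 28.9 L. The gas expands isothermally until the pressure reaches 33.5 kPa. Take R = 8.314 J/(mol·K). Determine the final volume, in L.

198 L

T₁ = P₁V₁/(nR) = 230×28.9/(2.37×8.314) = 337 K.
Isothermal: T stays 337 K; PV = const ⇒ V₂ = 198 L, P₂ = 33.5 kPa.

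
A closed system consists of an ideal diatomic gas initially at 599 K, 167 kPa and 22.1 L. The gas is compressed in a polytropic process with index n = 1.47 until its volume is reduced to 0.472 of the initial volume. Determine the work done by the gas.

n = P₁V₁/(RT₁) = 167×22.1/(8.314×599) = 0.741 mol.
Polytropic n=1.47: T₂ = T₁(V₁/V₂)^(n−1) = 599×(2.12)^0.47 = 852 K; P₂ = P₁(V₁/V₂)^n = 504 kPa.
W = (P₁V₁−P₂V₂)/(n−1) = (167×22.1−504×10.4)/0.47 = -3320 J.

-3320 J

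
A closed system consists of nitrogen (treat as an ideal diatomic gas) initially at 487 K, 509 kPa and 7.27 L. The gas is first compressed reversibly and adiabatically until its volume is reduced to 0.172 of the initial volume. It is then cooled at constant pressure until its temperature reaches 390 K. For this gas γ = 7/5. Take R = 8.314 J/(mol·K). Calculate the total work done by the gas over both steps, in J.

n = P₁V₁/(RT₁) = 509×7.27/(8.314×487) = 0.914 mol.
Step 1 — Adiabatic: TV^(γ−1) = const ⇒ T₂ = 487×(5.81)^0.400 = 985 K; PV^γ = const ⇒ P₂ = 5980 kPa.
ΔU = nCvΔT = 0.914×20.8×(985−487) = 9450 J.
Q = 0 for an adiabatic process, so W = −ΔU = -9450 J.
State after step 1: P = 5980 kPa, V = 1.25 L, T = 985 K.
Step 2 — Isobaric: P stays 5980 kPa; V/T = const ⇒ T₂ = 390 K, V₂ = 0.495 L.
W = PΔV = 5980×(0.495−1.25) kPa·L = -4520 J.
ΔU = nCvΔT = 0.914×20.8×(390−985) = -11300 J.
Q = ΔU + W = nCpΔT = -15800 J.
Net over both steps: W = -14000 J, Q = -15800 J, ΔU = -1840 J.

-14000 J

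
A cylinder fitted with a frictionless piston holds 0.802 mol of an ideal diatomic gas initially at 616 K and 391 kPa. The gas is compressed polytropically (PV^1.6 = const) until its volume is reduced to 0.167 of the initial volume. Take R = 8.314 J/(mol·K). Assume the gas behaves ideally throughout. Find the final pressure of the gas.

6850 kPa

V₁ = nRT₁/P₁ = 0.802×8.314×616/391 = 10.5 L.
Polytropic n=1.6: T₂ = T₁(V₁/V₂)^(n−1) = 616×(5.99)^0.60 = 1800 K; P₂ = P₁(V₁/V₂)^n = 6850 kPa.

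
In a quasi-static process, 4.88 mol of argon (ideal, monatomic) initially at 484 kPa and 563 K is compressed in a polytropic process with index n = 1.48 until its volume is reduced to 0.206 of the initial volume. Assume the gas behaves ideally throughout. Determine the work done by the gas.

V₁ = nRT₁/P₁ = 4.88×8.314×563/484 = 47.2 L.
Polytropic n=1.48: T₂ = T₁(V₁/V₂)^(n−1) = 563×(4.85)^0.48 = 1200 K; P₂ = P₁(V₁/V₂)^n = 5020 kPa.
W = (P₁V₁−P₂V₂)/(n−1) = (484×47.2−5020×9.72)/0.48 = -54000 J.

-54000 J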